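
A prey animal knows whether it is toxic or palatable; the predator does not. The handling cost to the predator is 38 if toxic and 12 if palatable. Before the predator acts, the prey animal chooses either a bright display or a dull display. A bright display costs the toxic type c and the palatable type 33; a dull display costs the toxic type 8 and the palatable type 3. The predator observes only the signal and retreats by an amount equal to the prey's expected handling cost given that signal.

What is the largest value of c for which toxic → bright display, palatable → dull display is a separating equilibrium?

Under separation: bright display → toxic (pays 38); dull display → palatable (pays 12).
Palatable: 12 − 3 = 9 ≥ 38 − 33 = 5. Holds regardless of c. ✓
Toxic: 38 − c ≥ 12 − 8, so c ≤ 38 − 4 = 34.

34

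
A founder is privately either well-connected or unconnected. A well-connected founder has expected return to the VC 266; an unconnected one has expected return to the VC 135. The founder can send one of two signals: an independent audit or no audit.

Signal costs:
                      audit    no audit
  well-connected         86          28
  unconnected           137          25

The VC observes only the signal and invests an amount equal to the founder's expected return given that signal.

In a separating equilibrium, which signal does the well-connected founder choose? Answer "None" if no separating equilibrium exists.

None

Try well-connected → audit, unconnected → no audit:
  Under separation the VC infers type exactly: audit → well-connected (pays 266), no audit → unconnected (pays 135).
  Well-connected: audit gives 266 − 86 = 180; no audit gives 135 − 28 = 107. No deviation. ✓
  Unconnected: no audit gives 135 − 25 = 110; audit gives 266 − 137 = 129. Would deviate. ✗
Try well-connected → no audit, unconnected → audit:
  Under separation the VC infers type exactly: no audit → well-connected (pays 266), audit → unconnected (pays 135).
  Well-connected: no audit gives 266 − 28 = 238; audit gives 135 − 86 = 49. No deviation. ✓
  Unconnected: audit gives 135 − 137 = -2; no audit gives 266 − 25 = 241. Would deviate. ✗
Neither assignment is incentive-compatible.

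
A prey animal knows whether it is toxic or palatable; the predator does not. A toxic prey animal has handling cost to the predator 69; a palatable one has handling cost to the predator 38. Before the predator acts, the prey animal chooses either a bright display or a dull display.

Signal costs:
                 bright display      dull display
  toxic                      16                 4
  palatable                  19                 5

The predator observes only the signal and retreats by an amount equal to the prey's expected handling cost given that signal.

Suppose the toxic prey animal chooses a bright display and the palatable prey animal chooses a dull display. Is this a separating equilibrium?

No

If types separate, bright display earns payment 69 and dull display earns 38.
Toxic: bright display gives 69 − 16 = 53; dull display gives 38 − 4 = 34. No deviation. ✓
Palatable: dull display gives 38 − 5 = 33; bright display gives 69 − 19 = 50. Would deviate. ✗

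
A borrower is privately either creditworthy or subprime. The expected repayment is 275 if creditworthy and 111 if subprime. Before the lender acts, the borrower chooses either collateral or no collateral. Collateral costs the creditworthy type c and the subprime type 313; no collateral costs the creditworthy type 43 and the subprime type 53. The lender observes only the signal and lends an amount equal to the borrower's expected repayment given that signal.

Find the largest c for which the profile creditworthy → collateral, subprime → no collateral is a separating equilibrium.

207

Under separation: collateral → creditworthy (pays 275); no collateral → subprime (pays 111).
Subprime: 111 − 53 = 58 ≥ 275 − 313 = -38. Holds regardless of c. ✓
Creditworthy: 275 − c ≥ 111 − 43, so c ≤ 275 − 68 = 207.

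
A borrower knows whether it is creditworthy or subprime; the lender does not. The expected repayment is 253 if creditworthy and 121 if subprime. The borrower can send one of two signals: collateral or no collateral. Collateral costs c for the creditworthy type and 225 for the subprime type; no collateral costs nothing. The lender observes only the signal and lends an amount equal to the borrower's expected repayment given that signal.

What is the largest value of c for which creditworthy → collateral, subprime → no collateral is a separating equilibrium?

Under separation: collateral → creditworthy (pays 253); no collateral → subprime (pays 121).
Subprime: 121 − 0 = 121 ≥ 253 − 225 = 28. Holds regardless of c. ✓
Creditworthy: 253 − c ≥ 121 − 0, so c ≤ 253 − 121 = 132.

132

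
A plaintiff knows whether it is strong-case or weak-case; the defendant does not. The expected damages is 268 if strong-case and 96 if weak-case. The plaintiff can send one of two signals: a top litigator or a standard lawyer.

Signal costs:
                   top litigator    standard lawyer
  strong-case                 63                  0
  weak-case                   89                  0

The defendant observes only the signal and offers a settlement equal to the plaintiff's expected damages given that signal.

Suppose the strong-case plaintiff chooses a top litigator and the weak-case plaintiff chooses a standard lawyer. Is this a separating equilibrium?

No

If types separate, top litigator earns payment 268 and standard lawyer earns 96.
Strong-case: top litigator gives 268 − 63 = 205; standard lawyer gives 96 − 0 = 96. No deviation. ✓
Weak-case: standard lawyer gives 96 − 0 = 96; top litigator gives 268 − 89 = 179. Would deviate. ✗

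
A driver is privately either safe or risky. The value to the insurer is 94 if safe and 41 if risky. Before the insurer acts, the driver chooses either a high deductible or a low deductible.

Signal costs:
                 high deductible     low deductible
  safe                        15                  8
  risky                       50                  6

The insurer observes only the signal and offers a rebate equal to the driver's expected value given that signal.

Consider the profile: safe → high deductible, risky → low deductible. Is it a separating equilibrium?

No

If types separate, high deductible earns payment 94 and low deductible earns 41.
Safe: high deductible gives 94 − 15 = 79; low deductible gives 41 − 8 = 33. No deviation. ✓
Risky: low deductible gives 41 − 6 = 35; high deductible gives 94 − 50 = 44. Would deviate. ✗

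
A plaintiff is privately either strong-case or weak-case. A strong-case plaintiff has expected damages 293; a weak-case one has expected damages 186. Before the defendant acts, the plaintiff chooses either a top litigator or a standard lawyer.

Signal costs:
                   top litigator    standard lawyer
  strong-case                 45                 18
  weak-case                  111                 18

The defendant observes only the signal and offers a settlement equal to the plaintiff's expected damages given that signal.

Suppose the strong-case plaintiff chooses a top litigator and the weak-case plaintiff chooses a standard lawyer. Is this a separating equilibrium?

No

Under separation the defendant infers type exactly: top litigator → strong-case (pays 293), standard lawyer → weak-case (pays 186).
Strong-case: top litigator gives 293 − 45 = 248; standard lawyer gives 186 − 18 = 168. No deviation. ✓
Weak-case: standard lawyer gives 186 − 18 = 168; top litigator gives 293 − 111 = 182. Would deviate. ✗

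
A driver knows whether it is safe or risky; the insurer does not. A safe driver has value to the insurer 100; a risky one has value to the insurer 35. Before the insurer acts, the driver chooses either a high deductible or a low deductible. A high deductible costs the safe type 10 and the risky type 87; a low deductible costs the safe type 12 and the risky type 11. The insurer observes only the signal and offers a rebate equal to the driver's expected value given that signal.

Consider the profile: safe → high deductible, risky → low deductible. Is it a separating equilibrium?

If types separate, high deductible earns payment 100 and low deductible earns 35.
Safe: high deductible gives 100 − 10 = 90; low deductible gives 35 − 12 = 23. No deviation. ✓
Risky: low deductible gives 35 − 11 = 24; high deductible gives 100 − 87 = 13. No deviation. ✓
Both incentive constraints hold.

Yes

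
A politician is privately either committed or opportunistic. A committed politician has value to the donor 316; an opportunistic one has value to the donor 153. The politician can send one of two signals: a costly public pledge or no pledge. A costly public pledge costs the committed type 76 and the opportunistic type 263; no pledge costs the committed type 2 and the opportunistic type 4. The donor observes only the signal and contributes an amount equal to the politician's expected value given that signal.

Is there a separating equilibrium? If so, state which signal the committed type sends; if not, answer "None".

pledge

Try committed → pledge, opportunistic → no pledge:
  If types separate, pledge earns payment 316 and no pledge earns 153.
  Committed: pledge gives 316 − 76 = 240; no pledge gives 153 − 2 = 151. No deviation. ✓
  Opportunistic: no pledge gives 153 − 4 = 149; pledge gives 316 − 263 = 53. No deviation. ✓
Both hold — the committed type sends pledge.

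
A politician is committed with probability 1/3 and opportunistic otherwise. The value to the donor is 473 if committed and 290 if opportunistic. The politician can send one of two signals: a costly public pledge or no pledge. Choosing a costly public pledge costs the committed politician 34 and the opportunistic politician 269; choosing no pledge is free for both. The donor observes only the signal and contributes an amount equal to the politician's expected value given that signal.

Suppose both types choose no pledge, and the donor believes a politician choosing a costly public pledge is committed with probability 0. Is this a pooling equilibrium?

Yes

At the pooled signal (no pledge) the donor holds the prior 1/3 and pays 1/3·473 + 2/3·290 = 351. Off-path (pledge) belief 0 gives 0·473 + 1·290 = 290.
Committed: no pledge gives 351 − 0 = 351; pledge gives 290 − 34 = 256. Stays. ✓
Opportunistic: no pledge gives 351 − 0 = 351; pledge gives 290 − 269 = 21. Stays. ✓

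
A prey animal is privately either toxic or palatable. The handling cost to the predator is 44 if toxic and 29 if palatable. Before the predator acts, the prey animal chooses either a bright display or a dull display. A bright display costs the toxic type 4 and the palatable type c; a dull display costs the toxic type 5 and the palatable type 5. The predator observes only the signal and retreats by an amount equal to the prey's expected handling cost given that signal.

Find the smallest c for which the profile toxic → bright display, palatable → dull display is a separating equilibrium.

20

Under separation: bright display → toxic (pays 44); dull display → palatable (pays 29).
Toxic: 44 − 4 = 40 ≥ 29 − 5 = 24. Holds regardless of c. ✓
Palatable: 29 − 5 ≥ 44 − c, so c ≥ 44 − 24 = 20.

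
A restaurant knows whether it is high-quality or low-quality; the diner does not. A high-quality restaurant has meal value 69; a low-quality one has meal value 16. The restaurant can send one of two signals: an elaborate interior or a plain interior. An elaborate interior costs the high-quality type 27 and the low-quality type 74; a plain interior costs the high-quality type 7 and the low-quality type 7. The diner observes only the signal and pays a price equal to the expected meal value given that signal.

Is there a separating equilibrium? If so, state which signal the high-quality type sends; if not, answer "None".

Try high-quality → elaborate interior, low-quality → plain interior:
  Under separation the diner infers type exactly: elaborate interior → high-quality (pays 69), plain interior → low-quality (pays 16).
  High-quality: elaborate interior gives 69 − 27 = 42; plain interior gives 16 − 7 = 9. No deviation. ✓
  Low-quality: plain interior gives 16 − 7 = 9; elaborate interior gives 69 − 74 = -5. No deviation. ✓
Both hold — the high-quality type sends elaborate interior.

elaborate interior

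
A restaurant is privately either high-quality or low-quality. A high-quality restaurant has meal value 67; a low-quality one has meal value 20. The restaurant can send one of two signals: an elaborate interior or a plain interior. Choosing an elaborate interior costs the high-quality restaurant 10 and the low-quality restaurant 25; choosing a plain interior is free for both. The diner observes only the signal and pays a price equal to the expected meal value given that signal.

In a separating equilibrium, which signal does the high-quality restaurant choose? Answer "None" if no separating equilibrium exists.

None

Try high-quality → elaborate interior, low-quality → plain interior:
  If types separate, elaborate interior earns payment 67 and plain interior earns 20.
  High-quality: elaborate interior gives 67 − 10 = 57; plain interior gives 20 − 0 = 20. No deviation. ✓
  Low-quality: plain interior gives 20 − 0 = 20; elaborate interior gives 67 − 25 = 42. Would deviate. ✗
Try high-quality → plain interior, low-quality → elaborate interior:
  If types separate, plain interior earns payment 67 and elaborate interior earns 20.
  High-quality: plain interior gives 67 − 0 = 67; elaborate interior gives 20 − 10 = 10. No deviation. ✓
  Low-quality: elaborate interior gives 20 − 25 = -5; plain interior gives 67 − 0 = 67. Would deviate. ✗
Neither assignment is incentive-compatible.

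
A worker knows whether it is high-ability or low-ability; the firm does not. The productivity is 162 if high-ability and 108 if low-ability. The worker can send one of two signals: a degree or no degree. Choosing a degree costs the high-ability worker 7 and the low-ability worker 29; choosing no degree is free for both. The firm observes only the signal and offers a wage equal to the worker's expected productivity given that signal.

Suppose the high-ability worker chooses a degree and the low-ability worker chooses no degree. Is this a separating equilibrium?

Under separation the firm infers type exactly: degree → high-ability (pays 162), no degree → low-ability (pays 108).
High-ability: degree gives 162 − 7 = 155; no degree gives 108 − 0 = 108. No deviation. ✓
Low-ability: no degree gives 108 − 0 = 108; degree gives 162 − 29 = 133. Would deviate. ✗

No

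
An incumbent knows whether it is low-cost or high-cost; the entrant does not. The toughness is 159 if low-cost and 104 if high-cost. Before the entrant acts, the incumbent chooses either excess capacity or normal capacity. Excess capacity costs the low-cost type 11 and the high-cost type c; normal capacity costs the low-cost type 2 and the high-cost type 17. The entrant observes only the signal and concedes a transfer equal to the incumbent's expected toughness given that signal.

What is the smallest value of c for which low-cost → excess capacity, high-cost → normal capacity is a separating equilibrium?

72

Under separation: excess capacity → low-cost (pays 159); normal capacity → high-cost (pays 104).
Low-cost: 159 − 11 = 148 ≥ 104 − 2 = 102. Holds regardless of c. ✓
High-cost: 104 − 17 ≥ 159 − c, so c ≥ 159 − 87 = 72.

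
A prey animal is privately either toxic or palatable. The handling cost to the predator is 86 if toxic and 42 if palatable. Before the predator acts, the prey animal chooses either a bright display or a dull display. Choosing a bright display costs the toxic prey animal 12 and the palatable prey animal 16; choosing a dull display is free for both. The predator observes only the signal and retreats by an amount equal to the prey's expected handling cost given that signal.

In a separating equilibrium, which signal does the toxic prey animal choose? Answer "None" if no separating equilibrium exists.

Try toxic → bright display, palatable → dull display:
  Under separation the predator infers type exactly: bright display → toxic (pays 86), dull display → palatable (pays 42).
  Toxic: bright display gives 86 − 12 = 74; dull display gives 42 − 0 = 42. No deviation. ✓
  Palatable: dull display gives 42 − 0 = 42; bright display gives 86 − 16 = 70. Would deviate. ✗
Try toxic → dull display, palatable → bright display:
  Under separation the predator infers type exactly: dull display → toxic (pays 86), bright display → palatable (pays 42).
  Toxic: dull display gives 86 − 0 = 86; bright display gives 42 − 12 = 30. No deviation. ✓
  Palatable: bright display gives 42 − 16 = 26; dull display gives 86 − 0 = 86. Would deviate. ✗
Neither assignment is incentive-compatible.

None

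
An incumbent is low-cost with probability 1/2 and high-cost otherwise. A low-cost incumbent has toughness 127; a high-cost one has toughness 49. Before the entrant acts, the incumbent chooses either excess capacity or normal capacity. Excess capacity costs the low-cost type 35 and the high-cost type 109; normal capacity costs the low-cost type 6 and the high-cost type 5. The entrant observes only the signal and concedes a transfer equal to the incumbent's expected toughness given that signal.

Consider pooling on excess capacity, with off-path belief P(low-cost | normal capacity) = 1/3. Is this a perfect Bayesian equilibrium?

On the equilibrium path (excess capacity) the entrant holds the prior 1/2 and pays 1/2·127 + 1/2·49 = 88. Off-path (normal capacity) belief 1/3 gives 1/3·127 + 2/3·49 = 75.
Low-cost: excess capacity gives 88 − 35 = 53; normal capacity gives 75 − 6 = 69. Deviates. ✗
High-cost: excess capacity gives 88 − 109 = -21; normal capacity gives 75 − 5 = 70. Deviates. ✗

No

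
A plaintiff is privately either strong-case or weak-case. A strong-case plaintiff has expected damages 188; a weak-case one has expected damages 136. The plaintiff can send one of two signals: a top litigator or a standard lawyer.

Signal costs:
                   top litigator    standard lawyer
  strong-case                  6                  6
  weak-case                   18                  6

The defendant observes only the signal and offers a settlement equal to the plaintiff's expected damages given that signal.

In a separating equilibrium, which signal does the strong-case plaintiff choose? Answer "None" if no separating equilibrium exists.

None

Try strong-case → top litigator, weak-case → standard lawyer:
  Under separation the defendant infers type exactly: top litigator → strong-case (pays 188), standard lawyer → weak-case (pays 136).
  Strong-case: top litigator gives 188 − 6 = 182; standard lawyer gives 136 − 6 = 130. No deviation. ✓
  Weak-case: standard lawyer gives 136 − 6 = 130; top litigator gives 188 − 18 = 170. Would deviate. ✗
Try strong-case → standard lawyer, weak-case → top litigator:
  Under separation the defendant infers type exactly: standard lawyer → strong-case (pays 188), top litigator → weak-case (pays 136).
  Strong-case: standard lawyer gives 188 − 6 = 182; top litigator gives 136 − 6 = 130. No deviation. ✓
  Weak-case: top litigator gives 136 − 18 = 118; standard lawyer gives 188 − 6 = 182. Would deviate. ✗
Neither assignment is incentive-compatible.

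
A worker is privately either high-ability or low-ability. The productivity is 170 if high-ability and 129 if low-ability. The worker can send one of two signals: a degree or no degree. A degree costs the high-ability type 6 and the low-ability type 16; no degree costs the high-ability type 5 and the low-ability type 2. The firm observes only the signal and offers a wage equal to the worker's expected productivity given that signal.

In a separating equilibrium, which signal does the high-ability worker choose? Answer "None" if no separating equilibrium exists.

Try high-ability → degree, low-ability → no degree:
  Under separation the firm infers type exactly: degree → high-ability (pays 170), no degree → low-ability (pays 129).
  High-ability: degree gives 170 − 6 = 164; no degree gives 129 − 5 = 124. No deviation. ✓
  Low-ability: no degree gives 129 − 2 = 127; degree gives 170 − 16 = 154. Would deviate. ✗
Try high-ability → no degree, low-ability → degree:
  Under separation the firm infers type exactly: no degree → high-ability (pays 170), degree → low-ability (pays 129).
  High-ability: no degree gives 170 − 5 = 165; degree gives 129 − 6 = 123. No deviation. ✓
  Low-ability: degree gives 129 − 16 = 113; no degree gives 170 − 2 = 168. Would deviate. ✗
Neither assignment is incentive-compatible.

None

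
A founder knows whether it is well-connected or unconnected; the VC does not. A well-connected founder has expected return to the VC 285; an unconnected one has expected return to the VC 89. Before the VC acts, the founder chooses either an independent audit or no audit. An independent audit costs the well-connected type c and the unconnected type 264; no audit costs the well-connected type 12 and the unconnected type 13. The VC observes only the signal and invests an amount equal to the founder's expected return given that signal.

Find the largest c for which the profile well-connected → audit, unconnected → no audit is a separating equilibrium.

Under separation: audit → well-connected (pays 285); no audit → unconnected (pays 89).
Unconnected: 89 − 13 = 76 ≥ 285 − 264 = 21. Holds regardless of c. ✓
Well-connected: 285 − c ≥ 89 − 12, so c ≤ 285 − 77 = 208.

208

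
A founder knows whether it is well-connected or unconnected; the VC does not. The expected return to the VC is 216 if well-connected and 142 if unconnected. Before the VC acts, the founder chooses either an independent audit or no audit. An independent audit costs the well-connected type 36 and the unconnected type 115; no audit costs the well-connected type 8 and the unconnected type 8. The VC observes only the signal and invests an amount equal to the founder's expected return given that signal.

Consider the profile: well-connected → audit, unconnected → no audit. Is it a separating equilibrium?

If types separate, audit earns payment 216 and no audit earns 142.
Well-connected: audit gives 216 − 36 = 180; no audit gives 142 − 8 = 134. No deviation. ✓
Unconnected: no audit gives 142 − 8 = 134; audit gives 216 − 115 = 101. No deviation. ✓
Neither type gains from mimicking the other.

Yes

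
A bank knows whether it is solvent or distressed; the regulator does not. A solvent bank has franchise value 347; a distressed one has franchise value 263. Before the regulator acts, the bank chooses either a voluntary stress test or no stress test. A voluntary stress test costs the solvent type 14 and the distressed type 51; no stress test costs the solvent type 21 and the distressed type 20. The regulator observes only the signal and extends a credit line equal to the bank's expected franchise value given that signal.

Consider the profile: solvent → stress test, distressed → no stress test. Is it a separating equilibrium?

If types separate, stress test earns payment 347 and no stress test earns 263.
Solvent: stress test gives 347 − 14 = 333; no stress test gives 263 − 21 = 242. No deviation. ✓
Distressed: no stress test gives 263 − 20 = 243; stress test gives 347 − 51 = 296. Would deviate. ✗

No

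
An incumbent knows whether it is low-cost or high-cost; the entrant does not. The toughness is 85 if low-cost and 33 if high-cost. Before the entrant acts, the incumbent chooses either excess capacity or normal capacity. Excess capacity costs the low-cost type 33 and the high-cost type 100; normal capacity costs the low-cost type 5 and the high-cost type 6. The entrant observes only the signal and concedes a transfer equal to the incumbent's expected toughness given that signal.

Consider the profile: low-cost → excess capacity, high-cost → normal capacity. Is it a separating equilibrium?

Yes

Under separation the entrant infers type exactly: excess capacity → low-cost (pays 85), normal capacity → high-cost (pays 33).
Low-cost: excess capacity gives 85 − 33 = 52; normal capacity gives 33 − 5 = 28. No deviation. ✓
High-cost: normal capacity gives 33 − 6 = 27; excess capacity gives 85 − 100 = -15. No deviation. ✓
Both incentive constraints hold.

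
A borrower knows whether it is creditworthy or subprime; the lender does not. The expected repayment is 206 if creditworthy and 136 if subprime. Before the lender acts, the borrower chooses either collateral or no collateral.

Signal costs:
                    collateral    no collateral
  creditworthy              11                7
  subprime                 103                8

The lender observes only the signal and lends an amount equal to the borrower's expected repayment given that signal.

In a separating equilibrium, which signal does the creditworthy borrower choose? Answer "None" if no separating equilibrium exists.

collateral

Try creditworthy → collateral, subprime → no collateral:
  Under separation the lender infers type exactly: collateral → creditworthy (pays 206), no collateral → subprime (pays 136).
  Creditworthy: collateral gives 206 − 11 = 195; no collateral gives 136 − 7 = 129. No deviation. ✓
  Subprime: no collateral gives 136 − 8 = 128; collateral gives 206 − 103 = 103. No deviation. ✓
Both hold — the creditworthy type sends collateral.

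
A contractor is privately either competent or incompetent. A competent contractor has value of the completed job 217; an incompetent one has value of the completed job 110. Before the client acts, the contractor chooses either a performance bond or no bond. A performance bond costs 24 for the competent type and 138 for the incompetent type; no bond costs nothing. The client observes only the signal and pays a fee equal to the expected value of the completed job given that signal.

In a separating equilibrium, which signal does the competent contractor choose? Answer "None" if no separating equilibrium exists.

Try competent → bond, incompetent → no bond:
  If types separate, bond earns payment 217 and no bond earns 110.
  Competent: bond gives 217 − 24 = 193; no bond gives 110 − 0 = 110. No deviation. ✓
  Incompetent: no bond gives 110 − 0 = 110; bond gives 217 − 138 = 79. No deviation. ✓
Both hold — the competent type sends bond.

bond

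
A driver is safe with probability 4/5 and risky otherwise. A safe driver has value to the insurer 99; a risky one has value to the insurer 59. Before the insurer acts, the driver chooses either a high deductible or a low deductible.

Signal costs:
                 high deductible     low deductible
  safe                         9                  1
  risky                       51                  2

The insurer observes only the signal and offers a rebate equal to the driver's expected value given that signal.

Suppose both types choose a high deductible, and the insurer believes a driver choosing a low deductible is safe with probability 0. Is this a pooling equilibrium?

On the equilibrium path (high deductible) the insurer holds the prior 4/5 and pays 4/5·99 + 1/5·59 = 91. Off-path (low deductible) belief 0 gives 0·99 + 1·59 = 59.
Safe: high deductible gives 91 − 9 = 82; low deductible gives 59 − 1 = 58. Stays. ✓
Risky: high deductible gives 91 − 51 = 40; low deductible gives 59 − 2 = 57. Deviates. ✗

No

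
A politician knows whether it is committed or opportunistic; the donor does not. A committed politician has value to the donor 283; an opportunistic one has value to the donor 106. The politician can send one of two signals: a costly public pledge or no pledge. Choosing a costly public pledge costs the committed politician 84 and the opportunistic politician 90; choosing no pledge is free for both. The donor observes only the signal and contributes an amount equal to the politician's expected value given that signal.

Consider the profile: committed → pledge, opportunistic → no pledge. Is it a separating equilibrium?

If types separate, pledge earns payment 283 and no pledge earns 106.
Committed: pledge gives 283 − 84 = 199; no pledge gives 106 − 0 = 106. No deviation. ✓
Opportunistic: no pledge gives 106 − 0 = 106; pledge gives 283 − 90 = 193. Would deviate. ✗

No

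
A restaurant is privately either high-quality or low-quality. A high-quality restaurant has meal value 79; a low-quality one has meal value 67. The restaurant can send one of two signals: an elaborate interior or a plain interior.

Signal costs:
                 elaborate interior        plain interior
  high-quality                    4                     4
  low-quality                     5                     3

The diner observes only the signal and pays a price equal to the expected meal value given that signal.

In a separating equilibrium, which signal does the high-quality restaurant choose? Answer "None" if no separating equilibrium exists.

None

Try high-quality → elaborate interior, low-quality → plain interior:
  If types separate, elaborate interior earns payment 79 and plain interior earns 67.
  High-quality: elaborate interior gives 79 − 4 = 75; plain interior gives 67 − 4 = 63. No deviation. ✓
  Low-quality: plain interior gives 67 − 3 = 64; elaborate interior gives 79 − 5 = 74. Would deviate. ✗
Try high-quality → plain interior, low-quality → elaborate interior:
  If types separate, plain interior earns payment 79 and elaborate interior earns 67.
  High-quality: plain interior gives 79 − 4 = 75; elaborate interior gives 67 − 4 = 63. No deviation. ✓
  Low-quality: elaborate interior gives 67 − 5 = 62; plain interior gives 79 − 3 = 76. Would deviate. ✗
Neither assignment is incentive-compatible.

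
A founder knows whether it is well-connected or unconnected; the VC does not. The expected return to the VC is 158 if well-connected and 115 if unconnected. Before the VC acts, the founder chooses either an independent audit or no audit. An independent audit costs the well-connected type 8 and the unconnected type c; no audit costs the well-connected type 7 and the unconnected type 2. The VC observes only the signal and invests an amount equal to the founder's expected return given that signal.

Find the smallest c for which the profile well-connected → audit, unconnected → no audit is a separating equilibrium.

45

Under separation: audit → well-connected (pays 158); no audit → unconnected (pays 115).
Well-connected: 158 − 8 = 150 ≥ 115 − 7 = 108. Holds regardless of c. ✓
Unconnected: 115 − 2 ≥ 158 − c, so c ≥ 158 − 113 = 45.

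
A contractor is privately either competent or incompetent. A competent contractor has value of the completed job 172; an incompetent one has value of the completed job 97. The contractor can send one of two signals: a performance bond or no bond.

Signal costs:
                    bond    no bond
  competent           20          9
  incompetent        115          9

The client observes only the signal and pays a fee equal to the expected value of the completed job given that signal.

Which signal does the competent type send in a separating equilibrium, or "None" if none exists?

Try competent → bond, incompetent → no bond:
  Under separation the client infers type exactly: bond → competent (pays 172), no bond → incompetent (pays 97).
  Competent: bond gives 172 − 20 = 152; no bond gives 97 − 9 = 88. No deviation. ✓
  Incompetent: no bond gives 97 − 9 = 88; bond gives 172 − 115 = 57. No deviation. ✓
Both hold — the competent type sends bond.

bond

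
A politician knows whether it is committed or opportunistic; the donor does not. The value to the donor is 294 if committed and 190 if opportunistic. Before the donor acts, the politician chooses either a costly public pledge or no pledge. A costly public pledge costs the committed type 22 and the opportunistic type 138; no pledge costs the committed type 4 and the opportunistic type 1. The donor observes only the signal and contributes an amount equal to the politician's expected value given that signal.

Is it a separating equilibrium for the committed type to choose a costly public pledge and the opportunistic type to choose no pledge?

Yes

If types separate, pledge earns payment 294 and no pledge earns 190.
Committed: pledge gives 294 − 22 = 272; no pledge gives 190 − 4 = 186. No deviation. ✓
Opportunistic: no pledge gives 190 − 1 = 189; pledge gives 294 − 138 = 156. No deviation. ✓
Neither type gains from mimicking the other.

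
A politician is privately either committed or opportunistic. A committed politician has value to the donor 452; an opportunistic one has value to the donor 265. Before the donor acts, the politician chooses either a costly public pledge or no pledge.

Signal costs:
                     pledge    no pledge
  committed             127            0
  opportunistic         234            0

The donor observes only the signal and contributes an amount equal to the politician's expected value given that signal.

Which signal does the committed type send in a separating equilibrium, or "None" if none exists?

Try committed → pledge, opportunistic → no pledge:
  Under separation the donor infers type exactly: pledge → committed (pays 452), no pledge → opportunistic (pays 265).
  Committed: pledge gives 452 − 127 = 325; no pledge gives 265 − 0 = 265. No deviation. ✓
  Opportunistic: no pledge gives 265 − 0 = 265; pledge gives 452 − 234 = 218. No deviation. ✓
Both hold — the committed type sends pledge.

pledge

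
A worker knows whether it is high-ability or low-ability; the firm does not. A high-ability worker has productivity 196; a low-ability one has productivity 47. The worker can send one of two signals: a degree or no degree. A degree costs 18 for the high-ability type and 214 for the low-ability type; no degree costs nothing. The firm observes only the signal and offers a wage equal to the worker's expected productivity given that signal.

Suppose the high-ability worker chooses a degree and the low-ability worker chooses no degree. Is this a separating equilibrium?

Yes

If types separate, degree earns payment 196 and no degree earns 47.
High-ability: degree gives 196 − 18 = 178; no degree gives 47 − 0 = 47. No deviation. ✓
Low-ability: no degree gives 47 − 0 = 47; degree gives 196 − 214 = -18. No deviation. ✓
Neither type gains from mimicking the other.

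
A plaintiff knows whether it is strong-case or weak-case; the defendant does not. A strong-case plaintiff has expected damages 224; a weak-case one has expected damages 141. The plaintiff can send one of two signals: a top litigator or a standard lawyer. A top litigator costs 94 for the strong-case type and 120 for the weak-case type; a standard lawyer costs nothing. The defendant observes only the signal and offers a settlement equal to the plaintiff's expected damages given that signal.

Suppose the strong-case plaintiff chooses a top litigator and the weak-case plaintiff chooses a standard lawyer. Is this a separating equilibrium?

No

Under separation the defendant infers type exactly: top litigator → strong-case (pays 224), standard lawyer → weak-case (pays 141).
Strong-case: top litigator gives 224 − 94 = 130; standard lawyer gives 141 − 0 = 141. Would deviate. ✗
Weak-case: standard lawyer gives 141 − 0 = 141; top litigator gives 224 − 120 = 104. No deviation. ✓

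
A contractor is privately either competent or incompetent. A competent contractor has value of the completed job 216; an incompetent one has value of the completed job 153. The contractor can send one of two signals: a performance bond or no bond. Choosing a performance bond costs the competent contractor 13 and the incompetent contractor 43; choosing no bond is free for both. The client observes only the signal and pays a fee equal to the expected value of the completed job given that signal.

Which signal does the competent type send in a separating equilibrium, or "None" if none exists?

None

Try competent → bond, incompetent → no bond:
  If types separate, bond earns payment 216 and no bond earns 153.
  Competent: bond gives 216 − 13 = 203; no bond gives 153 − 0 = 153. No deviation. ✓
  Incompetent: no bond gives 153 − 0 = 153; bond gives 216 − 43 = 173. Would deviate. ✗
Try competent → no bond, incompetent → bond:
  If types separate, no bond earns payment 216 and bond earns 153.
  Competent: no bond gives 216 − 0 = 216; bond gives 153 − 13 = 140. No deviation. ✓
  Incompetent: bond gives 153 − 43 = 110; no bond gives 216 − 0 = 216. Would deviate. ✗
Neither assignment is incentive-compatible.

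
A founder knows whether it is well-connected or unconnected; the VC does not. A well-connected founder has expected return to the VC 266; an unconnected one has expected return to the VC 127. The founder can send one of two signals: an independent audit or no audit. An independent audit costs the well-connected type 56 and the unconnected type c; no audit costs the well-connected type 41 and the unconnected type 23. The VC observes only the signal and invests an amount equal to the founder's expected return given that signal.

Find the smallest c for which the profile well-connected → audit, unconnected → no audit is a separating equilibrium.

162

Under separation: audit → well-connected (pays 266); no audit → unconnected (pays 127).
Well-connected: 266 − 56 = 210 ≥ 127 − 41 = 86. Holds regardless of c. ✓
Unconnected: 127 − 23 ≥ 266 − c, so c ≥ 266 − 104 = 162.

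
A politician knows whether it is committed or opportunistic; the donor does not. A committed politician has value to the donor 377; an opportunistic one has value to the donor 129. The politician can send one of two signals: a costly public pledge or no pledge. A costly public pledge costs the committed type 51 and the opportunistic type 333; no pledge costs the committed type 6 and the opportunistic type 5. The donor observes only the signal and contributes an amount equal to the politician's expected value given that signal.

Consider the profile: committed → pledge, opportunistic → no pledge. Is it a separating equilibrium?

If types separate, pledge earns payment 377 and no pledge earns 129.
Committed: pledge gives 377 − 51 = 326; no pledge gives 129 − 6 = 123. No deviation. ✓
Opportunistic: no pledge gives 129 − 5 = 124; pledge gives 377 − 333 = 44. No deviation. ✓
Both incentive constraints hold.

Yes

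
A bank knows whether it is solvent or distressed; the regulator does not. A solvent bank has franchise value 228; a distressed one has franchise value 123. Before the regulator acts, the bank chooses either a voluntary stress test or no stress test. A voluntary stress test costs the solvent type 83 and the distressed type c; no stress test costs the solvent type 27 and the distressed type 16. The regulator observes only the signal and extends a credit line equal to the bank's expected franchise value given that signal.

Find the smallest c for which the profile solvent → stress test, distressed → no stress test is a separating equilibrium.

Under separation: stress test → solvent (pays 228); no stress test → distressed (pays 123).
Solvent: 228 − 83 = 145 ≥ 123 − 27 = 96. Holds regardless of c. ✓
Distressed: 123 − 16 ≥ 228 − c, so c ≥ 228 − 107 = 121.

121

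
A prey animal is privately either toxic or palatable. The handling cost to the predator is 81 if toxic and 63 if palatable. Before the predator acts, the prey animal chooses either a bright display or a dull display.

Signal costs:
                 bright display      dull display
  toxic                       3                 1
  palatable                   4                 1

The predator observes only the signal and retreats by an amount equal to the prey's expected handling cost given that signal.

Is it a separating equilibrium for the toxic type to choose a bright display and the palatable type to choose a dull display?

Under separation the predator infers type exactly: bright display → toxic (pays 81), dull display → palatable (pays 63).
Toxic: bright display gives 81 − 3 = 78; dull display gives 63 − 1 = 62. No deviation. ✓
Palatable: dull display gives 63 − 1 = 62; bright display gives 81 − 4 = 77. Would deviate. ✗

No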